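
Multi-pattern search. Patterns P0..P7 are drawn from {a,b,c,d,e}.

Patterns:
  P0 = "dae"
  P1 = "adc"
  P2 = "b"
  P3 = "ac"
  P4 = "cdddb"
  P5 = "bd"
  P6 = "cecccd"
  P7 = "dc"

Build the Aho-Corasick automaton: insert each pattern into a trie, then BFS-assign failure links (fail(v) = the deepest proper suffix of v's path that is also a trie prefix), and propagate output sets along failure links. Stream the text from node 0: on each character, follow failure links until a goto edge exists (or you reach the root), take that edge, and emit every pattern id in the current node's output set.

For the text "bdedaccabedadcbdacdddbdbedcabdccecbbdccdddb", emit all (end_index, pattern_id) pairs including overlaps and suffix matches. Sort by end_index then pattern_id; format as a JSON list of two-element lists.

Build automaton:
Trie nodes:
  n0 'ε': a→4 b→7 c→9 d→1
  n1 'd': a→2 c→20
  n2 'da': e→3
  n3 'dae': ·  ←P0
  n4 'a': c→8 d→5
  n5 'ad': c→6
  n6 'adc': ·  ←P1
  n7 'b': d→14  ←P2
  n8 'ac': ·  ←P3
  n9 'c': d→10 e→15
  n10 'cd': d→11
  n11 'cdd': d→12
  n12 'cddd': b→13
  n13 'cdddb': ·  ←P4
  n14 'bd': ·  ←P5
  n15 'ce': c→16
  n16 'cec': c→17
  n17 'cecc': c→18
  n18 'ceccc': d→19
  n19 'cecccd': ·  ←P6
  n20 'dc': ·  ←P7

BFS fail/out derivation:
  n1('d'): parent n0 fail=0; on 'd' 0 → fail=0;  out ∅∪∅=∅
  n4('a'): parent n0 fail=0; on 'a' 0 → fail=0;  out ∅∪∅=∅
  n7('b'): parent n0 fail=0; on 'b' 0 → fail=0;  out {2}∪∅={2}
  n9('c'): parent n0 fail=0; on 'c' 0 → fail=0;  out ∅∪∅=∅
  n2('da'): parent n1 fail=0; on 'a' 0 → fail=4;  out ∅∪∅=∅
  n5('ad'): parent n4 fail=0; on 'd' 0 → fail=1;  out ∅∪∅=∅
  n8('ac'): parent n4 fail=0; on 'c' 0 → fail=9;  out {3}∪∅={3}
  n10('cd'): parent n9 fail=0; on 'd' 0 → fail=1;  out ∅∪∅=∅
  n14('bd'): parent n7 fail=0; on 'd' 0 → fail=1;  out {5}∪∅={5}
  n15('ce'): parent n9 fail=0; on 'e' 0 → fail=0;  out ∅∪∅=∅
  n20('dc'): parent n1 fail=0; on 'c' 0 → fail=9;  out {7}∪∅={7}
  n3('dae'): parent n2 fail=4; on 'e' 4→0 → fail=0;  out {0}∪∅={0}
  n6('adc'): parent n5 fail=1; on 'c' 1 → fail=20;  out {1}∪{7}={1,7}
  n11('cdd'): parent n10 fail=1; on 'd' 1→0 → fail=1;  out ∅∪∅=∅
  n16('cec'): parent n15 fail=0; on 'c' 0 → fail=9;  out ∅∪∅=∅
  n12('cddd'): parent n11 fail=1; on 'd' 1→0 → fail=1;  out ∅∪∅=∅
  n17('cecc'): parent n16 fail=9; on 'c' 9→0 → fail=9;  out ∅∪∅=∅
  n13('cdddb'): parent n12 fail=1; on 'b' 1→0 → fail=7;  out {4}∪{2}={2,4}
  n18('ceccc'): parent n17 fail=9; on 'c' 9→0 → fail=9;  out ∅∪∅=∅
  n19('cecccd'): parent n18 fail=9; on 'd' 9 → fail=10;  out {6}∪∅={6}

Scan:
[0] read 'b'  n0⇒n7  ** P2@[0:0]
[1] read 'd'  n7⇒n14  ** P5@[0:1]
[2] read 'e'  n14⇒n0 ·f
[3] read 'd'  n0⇒n1
[4] read 'a'  n1⇒n2
[5] read 'c'  n2⇒n8 ·f  ** P3@[4:5]
[6] read 'c'  n8⇒n9 ·f
[7] read 'a'  n9⇒n4 ·f
[8] read 'b'  n4⇒n7 ·f  ** P2@[8:8]
[9] read 'e'  n7⇒n0 ·f
[10] read 'd'  n0⇒n1
[11] read 'a'  n1⇒n2
[12] read 'd'  n2⇒n5 ·f
[13] read 'c'  n5⇒n6  ** P1@[11:13],P7@[12:13]
[14] read 'b'  n6⇒n7 ·f  ** P2@[14:14]
[15] read 'd'  n7⇒n14  ** P5@[14:15]
[16] read 'a'  n14⇒n2 ·f
[17] read 'c'  n2⇒n8 ·f  ** P3@[16:17]
[18] read 'd'  n8⇒n10 ·f
[19] read 'd'  n10⇒n11
[20] read 'd'  n11⇒n12
[21] read 'b'  n12⇒n13  ** P2@[21:21],P4@[17:21]
[22] read 'd'  n13⇒n14 ·f  ** P5@[21:22]
[23] read 'b'  n14⇒n7 ·f  ** P2@[23:23]
[24] read 'e'  n7⇒n0 ·f
[25] read 'd'  n0⇒n1
[26] read 'c'  n1⇒n20  ** P7@[25:26]
[27] read 'a'  n20⇒n4 ·f
[28] read 'b'  n4⇒n7 ·f  ** P2@[28:28]
[29] read 'd'  n7⇒n14  ** P5@[28:29]
[30] read 'c'  n14⇒n20 ·f  ** P7@[29:30]
[31] read 'c'  n20⇒n9 ·f
[32] read 'e'  n9⇒n15
[33] read 'c'  n15⇒n16
[34] read 'b'  n16⇒n7 ·f  ** P2@[34:34]
[35] read 'b'  n7⇒n7 ·f  ** P2@[35:35]
[36] read 'd'  n7⇒n14  ** P5@[35:36]
[37] read 'c'  n14⇒n20 ·f  ** P7@[36:37]
[38] read 'c'  n20⇒n9 ·f
[39] read 'd'  n9⇒n10
[40] read 'd'  n10⇒n11
[41] read 'd'  n11⇒n12
[42] read 'b'  n12⇒n13  ** P2@[42:42],P4@[38:42]

All matches (sorted): [[0,2],[1,5],[5,3],[8,2],[13,1],[13,7],[14,2],[15,5],[17,3],[21,2],[21,4],[22,5],[23,2],[26,7],[28,2],[29,5],[30,7],[34,2],[35,2],[36,5],[37,7],[42,2],[42,4]]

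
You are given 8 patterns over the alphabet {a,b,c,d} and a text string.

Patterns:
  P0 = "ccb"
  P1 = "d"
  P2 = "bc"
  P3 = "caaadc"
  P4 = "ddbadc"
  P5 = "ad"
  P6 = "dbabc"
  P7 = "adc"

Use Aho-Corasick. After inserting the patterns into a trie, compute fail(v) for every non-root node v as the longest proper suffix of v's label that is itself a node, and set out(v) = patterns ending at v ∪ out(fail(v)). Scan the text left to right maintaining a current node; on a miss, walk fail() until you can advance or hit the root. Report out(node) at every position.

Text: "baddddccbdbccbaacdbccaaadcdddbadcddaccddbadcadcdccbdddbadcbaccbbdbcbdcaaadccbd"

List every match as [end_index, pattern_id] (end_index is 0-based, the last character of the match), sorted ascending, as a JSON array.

Build automaton:
Trie (insert patterns):
  0='ε' goto a→17 b→5 c→1 d→4
  1='c' goto a→7 c→2
  2='cc' goto b→3
  3='ccb' goto ·  [P0 ends]
  4='d' goto b→19 d→12  [P1 ends]
  5='b' goto c→6
  6='bc' goto ·  [P2 ends]
  7='ca' goto a→8
  8='caa' goto a→9
  9='caaa' goto d→10
  10='caaad' goto c→11
  11='caaadc' goto ·  [P3 ends]
  12='dd' goto b→13
  13='ddb' goto a→14
  14='ddba' goto d→15
  15='ddbad' goto c→16
  16='ddbadc' goto ·  [P4 ends]
  17='a' goto d→18
  18='ad' goto c→23  [P5 ends]
  19='db' goto a→20
  20='dba' goto b→21
  21='dbab' goto c→22
  22='dbabc' goto ·  [P6 ends]
  23='adc' goto ·  [P7 ends]

BFS fail/out derivation:
  fail(1) 'c': from fail(0)=0 chase 'c': 0 ⇒ 0;  out=∅∪out(0)=∅
  fail(4) 'd': from fail(0)=0 chase 'd': 0 ⇒ 0;  out={1}∪out(0)={1}
  fail(5) 'b': from fail(0)=0 chase 'b': 0 ⇒ 0;  out=∅∪out(0)=∅
  fail(17) 'a': from fail(0)=0 chase 'a': 0 ⇒ 0;  out=∅∪out(0)=∅
  fail(2) 'cc': from fail(1)=0 chase 'c': 0 ⇒ 1;  out=∅∪out(1)=∅
  fail(6) 'bc': from fail(5)=0 chase 'c': 0 ⇒ 1;  out={2}∪out(1)={2}
  fail(7) 'ca': from fail(1)=0 chase 'a': 0 ⇒ 17;  out=∅∪out(17)=∅
  fail(12) 'dd': from fail(4)=0 chase 'd': 0 ⇒ 4;  out=∅∪out(4)={1}
  fail(18) 'ad': from fail(17)=0 chase 'd': 0 ⇒ 4;  out={5}∪out(4)={1,5}
  fail(19) 'db': from fail(4)=0 chase 'b': 0 ⇒ 5;  out=∅∪out(5)=∅
  fail(3) 'ccb': from fail(2)=1 chase 'b': 1→0 ⇒ 5;  out={0}∪out(5)={0}
  fail(8) 'caa': from fail(7)=17 chase 'a': 17→0 ⇒ 17;  out=∅∪out(17)=∅
  fail(13) 'ddb': from fail(12)=4 chase 'b': 4 ⇒ 19;  out=∅∪out(19)=∅
  fail(20) 'dba': from fail(19)=5 chase 'a': 5→0 ⇒ 17;  out=∅∪out(17)=∅
  fail(23) 'adc': from fail(18)=4 chase 'c': 4→0 ⇒ 1;  out={7}∪out(1)={7}
  fail(9) 'caaa': from fail(8)=17 chase 'a': 17→0 ⇒ 17;  out=∅∪out(17)=∅
  fail(14) 'ddba': from fail(13)=19 chase 'a': 19 ⇒ 20;  out=∅∪out(20)=∅
  fail(21) 'dbab': from fail(20)=17 chase 'b': 17→0 ⇒ 5;  out=∅∪out(5)=∅
  fail(10) 'caaad': from fail(9)=17 chase 'd': 17 ⇒ 18;  out=∅∪out(18)={1,5}
  fail(15) 'ddbad': from fail(14)=20 chase 'd': 20→17 ⇒ 18;  out=∅∪out(18)={1,5}
  fail(22) 'dbabc': from fail(21)=5 chase 'c': 5 ⇒ 6;  out={6}∪out(6)={2,6}
  fail(11) 'caaadc': from fail(10)=18 chase 'c': 18 ⇒ 23;  out={3}∪out(23)={3,7}
  fail(16) 'ddbadc': from fail(15)=18 chase 'c': 18 ⇒ 23;  out={4}∪out(23)={4,7}

Scan:
[0] read 'b'  n0⇒n5
[1] read 'a'  n5⇒n17 (via fail)
[2] read 'd'  n17⇒n18  emit P1@[2:2],P5@[1:2]
[3] read 'd'  n18⇒n12 (via fail)  emit P1@[3:3]
[4] read 'd'  n12⇒n12 (via fail)  emit P1@[4:4]
[5] read 'd'  n12⇒n12 (via fail)  emit P1@[5:5]
[6] read 'c'  n12⇒n1 (via fail)
[7] read 'c'  n1⇒n2
[8] read 'b'  n2⇒n3  emit P0@[6:8]
[9] read 'd'  n3⇒n4 (via fail)  emit P1@[9:9]
[10] read 'b'  n4⇒n19
[11] read 'c'  n19⇒n6 (via fail)  emit P2@[10:11]
[12] read 'c'  n6⇒n2 (via fail)
[13] read 'b'  n2⇒n3  emit P0@[11:13]
[14] read 'a'  n3⇒n17 (via fail)
[15] read 'a'  n17⇒n17 (via fail)
[16] read 'c'  n17⇒n1 (via fail)
[17] read 'd'  n1⇒n4 (via fail)  emit P1@[17:17]
[18] read 'b'  n4⇒n19
[19] read 'c'  n19⇒n6 (via fail)  emit P2@[18:19]
[20] read 'c'  n6⇒n2 (via fail)
[21] read 'a'  n2⇒n7 (via fail)
[22] read 'a'  n7⇒n8
[23] read 'a'  n8⇒n9
[24] read 'd'  n9⇒n10  emit P1@[24:24],P5@[23:24]
[25] read 'c'  n10⇒n11  emit P3@[20:25],P7@[23:25]
[26] read 'd'  n11⇒n4 (via fail)  emit P1@[26:26]
[27] read 'd'  n4⇒n12  emit P1@[27:27]
[28] read 'd'  n12⇒n12 (via fail)  emit P1@[28:28]
[29] read 'b'  n12⇒n13
[30] read 'a'  n13⇒n14
[31] read 'd'  n14⇒n15  emit P1@[31:31],P5@[30:31]
[32] read 'c'  n15⇒n16  emit P4@[27:32],P7@[30:32]
[33] read 'd'  n16⇒n4 (via fail)  emit P1@[33:33]
[34] read 'd'  n4⇒n12  emit P1@[34:34]
[35] read 'a'  n12⇒n17 (via fail)
[36] read 'c'  n17⇒n1 (via fail)
[37] read 'c'  n1⇒n2
[38] read 'd'  n2⇒n4 (via fail)  emit P1@[38:38]
[39] read 'd'  n4⇒n12  emit P1@[39:39]
[40] read 'b'  n12⇒n13
[41] read 'a'  n13⇒n14
[42] read 'd'  n14⇒n15  emit P1@[42:42],P5@[41:42]
[43] read 'c'  n15⇒n16  emit P4@[38:43],P7@[41:43]
[44] read 'a'  n16⇒n7 (via fail)
[45] read 'd'  n7⇒n18 (via fail)  emit P1@[45:45],P5@[44:45]
[46] read 'c'  n18⇒n23  emit P7@[44:46]
[47] read 'd'  n23⇒n4 (via fail)  emit P1@[47:47]
[48] read 'c'  n4⇒n1 (via fail)
[49] read 'c'  n1⇒n2
[50] read 'b'  n2⇒n3  emit P0@[48:50]
[51] read 'd'  n3⇒n4 (via fail)  emit P1@[51:51]
[52] read 'd'  n4⇒n12  emit P1@[52:52]
[53] read 'd'  n12⇒n12 (via fail)  emit P1@[53:53]
[54] read 'b'  n12⇒n13
[55] read 'a'  n13⇒n14
[56] read 'd'  n14⇒n15  emit P1@[56:56],P5@[55:56]
[57] read 'c'  n15⇒n16  emit P4@[52:57],P7@[55:57]
[58] read 'b'  n16⇒n5 (via fail)
[59] read 'a'  n5⇒n17 (via fail)
[60] read 'c'  n17⇒n1 (via fail)
[61] read 'c'  n1⇒n2
[62] read 'b'  n2⇒n3  emit P0@[60:62]
[63] read 'b'  n3⇒n5 (via fail)
[64] read 'd'  n5⇒n4 (via fail)  emit P1@[64:64]
[65] read 'b'  n4⇒n19
[66] read 'c'  n19⇒n6 (via fail)  emit P2@[65:66]
[67] read 'b'  n6⇒n5 (via fail)
[68] read 'd'  n5⇒n4 (via fail)  emit P1@[68:68]
[69] read 'c'  n4⇒n1 (via fail)
[70] read 'a'  n1⇒n7
[71] read 'a'  n7⇒n8
[72] read 'a'  n8⇒n9
[73] read 'd'  n9⇒n10  emit P1@[73:73],P5@[72:73]
[74] read 'c'  n10⇒n11  emit P3@[69:74],P7@[72:74]
[75] read 'c'  n11⇒n2 (via fail)
[76] read 'b'  n2⇒n3  emit P0@[74:76]
[77] read 'd'  n3⇒n4 (via fail)  emit P1@[77:77]

Result: [[2,1],[2,5],[3,1],[4,1],[5,1],[8,0],[9,1],[11,2],[13,0],[17,1],[19,2],[24,1],[24,5],[25,3],[25,7],[26,1],[27,1],[28,1],[31,1],[31,5],[32,4],[32,7],[33,1],[34,1],[38,1],[39,1],[42,1],[42,5],[43,4],[43,7],[45,1],[45,5],[46,7],[47,1],[50,0],[51,1],[52,1],[53,1],[56,1],[56,5],[57,4],[57,7],[62,0],[64,1],[66,2],[68,1],[73,1],[73,5],[74,3],[74,7],[76,0],[77,1]]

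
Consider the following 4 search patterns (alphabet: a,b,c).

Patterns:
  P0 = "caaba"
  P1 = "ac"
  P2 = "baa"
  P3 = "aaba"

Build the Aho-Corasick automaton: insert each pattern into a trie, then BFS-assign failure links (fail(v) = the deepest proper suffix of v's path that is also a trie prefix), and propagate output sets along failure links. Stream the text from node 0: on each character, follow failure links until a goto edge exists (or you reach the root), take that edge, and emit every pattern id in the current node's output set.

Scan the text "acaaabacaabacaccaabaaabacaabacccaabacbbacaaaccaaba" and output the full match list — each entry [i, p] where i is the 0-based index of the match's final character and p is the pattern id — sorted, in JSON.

Build automaton:
Trie nodes:
  0='ε' goto a→6 b→8 c→1
  1='c' goto a→2
  2='ca' goto a→3
  3='caa' goto b→4
  4='caab' goto a→5
  5='caaba' goto ·  ←P0
  6='a' goto a→11 c→7
  7='ac' goto ·  ←P1
  8='b' goto a→9
  9='ba' goto a→10
  10='baa' goto ·  ←P2
  11='aa' goto b→12
  12='aab' goto a→13
  13='aaba' goto ·  ←P3

BFS fail/out derivation:
  n1('c'): parent n0 fail=0; on 'c' 0 → fail=0;  out ∅∪∅=∅
  n6('a'): parent n0 fail=0; on 'a' 0 → fail=0;  out ∅∪∅=∅
  n8('b'): parent n0 fail=0; on 'b' 0 → fail=0;  out ∅∪∅=∅
  n2('ca'): parent n1 fail=0; on 'a' 0 → fail=6;  out ∅∪∅=∅
  n7('ac'): parent n6 fail=0; on 'c' 0 → fail=1;  out {1}∪∅={1}
  n9('ba'): parent n8 fail=0; on 'a' 0 → fail=6;  out ∅∪∅=∅
  n11('aa'): parent n6 fail=0; on 'a' 0 → fail=6;  out ∅∪∅=∅
  n3('caa'): parent n2 fail=6; on 'a' 6 → fail=11;  out ∅∪∅=∅
  n10('baa'): parent n9 fail=6; on 'a' 6 → fail=11;  out {2}∪∅={2}
  n12('aab'): parent n11 fail=6; on 'b' 6→0 → fail=8;  out ∅∪∅=∅
  n4('caab'): parent n3 fail=11; on 'b' 11 → fail=12;  out ∅∪∅=∅
  n13('aaba'): parent n12 fail=8; on 'a' 8 → fail=9;  out {3}∪∅={3}
  n5('caaba'): parent n4 fail=12; on 'a' 12 → fail=13;  out {0}∪{3}={0,3}

Scan:
pos 0 'a': at 6
pos 1 'c': at 7  → match P1@[0:1]
pos 2 'a': at 2 (fail-walked)
pos 3 'a': at 3
pos 4 'a': at 11 (fail-walked)
pos 5 'b': at 12
pos 6 'a': at 13  → match P3@[3:6]
pos 7 'c': at 7 (fail-walked)  → match P1@[6:7]
pos 8 'a': at 2 (fail-walked)
pos 9 'a': at 3
pos 10 'b': at 4
pos 11 'a': at 5  → match P0@[7:11],P3@[8:11]
pos 12 'c': at 7 (fail-walked)  → match P1@[11:12]
pos 13 'a': at 2 (fail-walked)
pos 14 'c': at 7 (fail-walked)  → match P1@[13:14]
pos 15 'c': at 1 (fail-walked)
pos 16 'a': at 2
pos 17 'a': at 3
pos 18 'b': at 4
pos 19 'a': at 5  → match P0@[15:19],P3@[16:19]
pos 20 'a': at 10 (fail-walked)  → match P2@[18:20]
pos 21 'a': at 11 (fail-walked)
pos 22 'b': at 12
pos 23 'a': at 13  → match P3@[20:23]
pos 24 'c': at 7 (fail-walked)  → match P1@[23:24]
pos 25 'a': at 2 (fail-walked)
pos 26 'a': at 3
pos 27 'b': at 4
pos 28 'a': at 5  → match P0@[24:28],P3@[25:28]
pos 29 'c': at 7 (fail-walked)  → match P1@[28:29]
pos 30 'c': at 1 (fail-walked)
pos 31 'c': at 1 (fail-walked)
pos 32 'a': at 2
pos 33 'a': at 3
pos 34 'b': at 4
pos 35 'a': at 5  → match P0@[31:35],P3@[32:35]
pos 36 'c': at 7 (fail-walked)  → match P1@[35:36]
pos 37 'b': at 8 (fail-walked)
pos 38 'b': at 8 (fail-walked)
pos 39 'a': at 9
pos 40 'c': at 7 (fail-walked)  → match P1@[39:40]
pos 41 'a': at 2 (fail-walked)
pos 42 'a': at 3
pos 43 'a': at 11 (fail-walked)
pos 44 'c': at 7 (fail-walked)  → match P1@[43:44]
pos 45 'c': at 1 (fail-walked)
pos 46 'a': at 2
pos 47 'a': at 3
pos 48 'b': at 4
pos 49 'a': at 5  → match P0@[45:49],P3@[46:49]

All matches (sorted): [[1,1],[6,3],[7,1],[11,0],[11,3],[12,1],[14,1],[19,0],[19,3],[20,2],[23,3],[24,1],[28,0],[28,3],[29,1],[35,0],[35,3],[36,1],[40,1],[44,1],[49,0],[49,3]]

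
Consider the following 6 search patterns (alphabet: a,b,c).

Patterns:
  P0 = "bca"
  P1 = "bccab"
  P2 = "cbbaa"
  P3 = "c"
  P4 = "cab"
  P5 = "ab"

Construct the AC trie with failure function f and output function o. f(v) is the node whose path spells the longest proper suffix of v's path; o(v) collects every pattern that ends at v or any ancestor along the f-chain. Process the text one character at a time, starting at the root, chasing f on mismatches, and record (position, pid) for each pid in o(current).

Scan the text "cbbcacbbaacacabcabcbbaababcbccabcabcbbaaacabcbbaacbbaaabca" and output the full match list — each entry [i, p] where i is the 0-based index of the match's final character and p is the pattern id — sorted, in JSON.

Build:
Trie nodes:
  n0 'ε': a→14 b→1 c→7
  n1 'b': c→2
  n2 'bc': a→3 c→4
  n3 'bca': ·  ←P0
  n4 'bcc': a→5
  n5 'bcca': b→6
  n6 'bccab': ·  ←P1
  n7 'c': a→12 b→8  ←P3
  n8 'cb': b→9
  n9 'cbb': a→10
  n10 'cbba': a→11
  n11 'cbbaa': ·  ←P2
  n12 'ca': b→13
  n13 'cab': ·  ←P4
  n14 'a': b→15
  n15 'ab': ·  ←P5

BFS fail/out derivation:
  fail(1) 'b': from fail(0)=0 chase 'b': 0 ⇒ 0;  out=∅∪out(0)=∅
  fail(7) 'c': from fail(0)=0 chase 'c': 0 ⇒ 0;  out={3}∪out(0)={3}
  fail(14) 'a': from fail(0)=0 chase 'a': 0 ⇒ 0;  out=∅∪out(0)=∅
  fail(2) 'bc': from fail(1)=0 chase 'c': 0 ⇒ 7;  out=∅∪out(7)={3}
  fail(8) 'cb': from fail(7)=0 chase 'b': 0 ⇒ 1;  out=∅∪out(1)=∅
  fail(12) 'ca': from fail(7)=0 chase 'a': 0 ⇒ 14;  out=∅∪out(14)=∅
  fail(15) 'ab': from fail(14)=0 chase 'b': 0 ⇒ 1;  out={5}∪out(1)={5}
  fail(3) 'bca': from fail(2)=7 chase 'a': 7 ⇒ 12;  out={0}∪out(12)={0}
  fail(4) 'bcc': from fail(2)=7 chase 'c': 7→0 ⇒ 7;  out=∅∪out(7)={3}
  fail(9) 'cbb': from fail(8)=1 chase 'b': 1→0 ⇒ 1;  out=∅∪out(1)=∅
  fail(13) 'cab': from fail(12)=14 chase 'b': 14 ⇒ 15;  out={4}∪out(15)={4,5}
  fail(5) 'bcca': from fail(4)=7 chase 'a': 7 ⇒ 12;  out=∅∪out(12)=∅
  fail(10) 'cbba': from fail(9)=1 chase 'a': 1→0 ⇒ 14;  out=∅∪out(14)=∅
  fail(6) 'bccab': from fail(5)=12 chase 'b': 12 ⇒ 13;  out={1}∪out(13)={1,4,5}
  fail(11) 'cbbaa': from fail(10)=14 chase 'a': 14→0 ⇒ 14;  out={2}∪out(14)={2}

Run:
[0] read 'c'  n0⇒n7  → match P3@[0:0]
[1] read 'b'  n7⇒n8
[2] read 'b'  n8⇒n9
[3] read 'c'  n9⇒n2 (fail-walked)  → match P3@[3:3]
[4] read 'a'  n2⇒n3  → match P0@[2:4]
[5] read 'c'  n3⇒n7 (fail-walked)  → match P3@[5:5]
[6] read 'b'  n7⇒n8
[7] read 'b'  n8⇒n9
[8] read 'a'  n9⇒n10
[9] read 'a'  n10⇒n11  → match P2@[5:9]
[10] read 'c'  n11⇒n7 (fail-walked)  → match P3@[10:10]
[11] read 'a'  n7⇒n12
[12] read 'c'  n12⇒n7 (fail-walked)  → match P3@[12:12]
[13] read 'a'  n7⇒n12
[14] read 'b'  n12⇒n13  → match P4@[12:14],P5@[13:14]
[15] read 'c'  n13⇒n2 (fail-walked)  → match P3@[15:15]
[16] read 'a'  n2⇒n3  → match P0@[14:16]
[17] read 'b'  n3⇒n13 (fail-walked)  → match P4@[15:17],P5@[16:17]
[18] read 'c'  n13⇒n2 (fail-walked)  → match P3@[18:18]
[19] read 'b'  n2⇒n8 (fail-walked)
[20] read 'b'  n8⇒n9
[21] read 'a'  n9⇒n10
[22] read 'a'  n10⇒n11  → match P2@[18:22]
[23] read 'b'  n11⇒n15 (fail-walked)  → match P5@[22:23]
[24] read 'a'  n15⇒n14 (fail-walked)
[25] read 'b'  n14⇒n15  → match P5@[24:25]
[26] read 'c'  n15⇒n2 (fail-walked)  → match P3@[26:26]
[27] read 'b'  n2⇒n8 (fail-walked)
[28] read 'c'  n8⇒n2 (fail-walked)  → match P3@[28:28]
[29] read 'c'  n2⇒n4  → match P3@[29:29]
[30] read 'a'  n4⇒n5
[31] read 'b'  n5⇒n6  → match P1@[27:31],P4@[29:31],P5@[30:31]
[32] read 'c'  n6⇒n2 (fail-walked)  → match P3@[32:32]
[33] read 'a'  n2⇒n3  → match P0@[31:33]
[34] read 'b'  n3⇒n13 (fail-walked)  → match P4@[32:34],P5@[33:34]
[35] read 'c'  n13⇒n2 (fail-walked)  → match P3@[35:35]
[36] read 'b'  n2⇒n8 (fail-walked)
[37] read 'b'  n8⇒n9
[38] read 'a'  n9⇒n10
[39] read 'a'  n10⇒n11  → match P2@[35:39]
[40] read 'a'  n11⇒n14 (fail-walked)
[41] read 'c'  n14⇒n7 (fail-walked)  → match P3@[41:41]
[42] read 'a'  n7⇒n12
[43] read 'b'  n12⇒n13  → match P4@[41:43],P5@[42:43]
[44] read 'c'  n13⇒n2 (fail-walked)  → match P3@[44:44]
[45] read 'b'  n2⇒n8 (fail-walked)
[46] read 'b'  n8⇒n9
[47] read 'a'  n9⇒n10
[48] read 'a'  n10⇒n11  → match P2@[44:48]
[49] read 'c'  n11⇒n7 (fail-walked)  → match P3@[49:49]
[50] read 'b'  n7⇒n8
[51] read 'b'  n8⇒n9
[52] read 'a'  n9⇒n10
[53] read 'a'  n10⇒n11  → match P2@[49:53]
[54] read 'a'  n11⇒n14 (fail-walked)
[55] read 'b'  n14⇒n15  → match P5@[54:55]
[56] read 'c'  n15⇒n2 (fail-walked)  → match P3@[56:56]
[57] read 'a'  n2⇒n3  → match P0@[55:57]

Result: [[0,3],[3,3],[4,0],[5,3],[9,2],[10,3],[12,3],[14,4],[14,5],[15,3],[16,0],[17,4],[17,5],[18,3],[22,2],[23,5],[25,5],[26,3],[28,3],[29,3],[31,1],[31,4],[31,5],[32,3],[33,0],[34,4],[34,5],[35,3],[39,2],[41,3],[43,4],[43,5],[44,3],[48,2],[49,3],[53,2],[55,5],[56,3],[57,0]]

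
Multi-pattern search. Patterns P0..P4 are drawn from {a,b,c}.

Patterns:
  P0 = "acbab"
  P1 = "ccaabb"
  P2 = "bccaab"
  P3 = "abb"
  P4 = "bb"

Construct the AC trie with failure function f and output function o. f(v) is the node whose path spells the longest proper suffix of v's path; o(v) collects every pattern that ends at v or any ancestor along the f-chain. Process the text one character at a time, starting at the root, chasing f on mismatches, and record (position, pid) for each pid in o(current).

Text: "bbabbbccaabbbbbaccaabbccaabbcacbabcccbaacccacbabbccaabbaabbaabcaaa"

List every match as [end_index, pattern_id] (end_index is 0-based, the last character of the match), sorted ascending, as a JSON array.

Build automaton:
Trie (insert patterns):
  0='ε' goto a→1 b→12 c→6
  1='a' goto b→18 c→2
  2='ac' goto b→3
  3='acb' goto a→4
  4='acba' goto b→5
  5='acbab' goto ·  ←P0
  6='c' goto c→7
  7='cc' goto a→8
  8='cca' goto a→9
  9='ccaa' goto b→10
  10='ccaab' goto b→11
  11='ccaabb' goto ·  ←P1
  12='b' goto b→20 c→13
  13='bc' goto c→14
  14='bcc' goto a→15
  15='bcca' goto a→16
  16='bccaa' goto b→17
  17='bccaab' goto ·  ←P2
  18='ab' goto b→19
  19='abb' goto ·  ←P3
  20='bb' goto ·  ←P4

BFS fail/out derivation:
  n1('a'): parent n0 fail=0; on 'a' 0 → fail=0;  out ∅∪∅=∅
  n6('c'): parent n0 fail=0; on 'c' 0 → fail=0;  out ∅∪∅=∅
  n12('b'): parent n0 fail=0; on 'b' 0 → fail=0;  out ∅∪∅=∅
  n2('ac'): parent n1 fail=0; on 'c' 0 → fail=6;  out ∅∪∅=∅
  n7('cc'): parent n6 fail=0; on 'c' 0 → fail=6;  out ∅∪∅=∅
  n13('bc'): parent n12 fail=0; on 'c' 0 → fail=6;  out ∅∪∅=∅
  n18('ab'): parent n1 fail=0; on 'b' 0 → fail=12;  out ∅∪∅=∅
  n20('bb'): parent n12 fail=0; on 'b' 0 → fail=12;  out {4}∪∅={4}
  n3('acb'): parent n2 fail=6; on 'b' 6→0 → fail=12;  out ∅∪∅=∅
  n8('cca'): parent n7 fail=6; on 'a' 6→0 → fail=1;  out ∅∪∅=∅
  n14('bcc'): parent n13 fail=6; on 'c' 6 → fail=7;  out ∅∪∅=∅
  n19('abb'): parent n18 fail=12; on 'b' 12 → fail=20;  out {3}∪{4}={3,4}
  n4('acba'): parent n3 fail=12; on 'a' 12→0 → fail=1;  out ∅∪∅=∅
  n9('ccaa'): parent n8 fail=1; on 'a' 1→0 → fail=1;  out ∅∪∅=∅
  n15('bcca'): parent n14 fail=7; on 'a' 7 → fail=8;  out ∅∪∅=∅
  n5('acbab'): parent n4 fail=1; on 'b' 1 → fail=18;  out {0}∪∅={0}
  n10('ccaab'): parent n9 fail=1; on 'b' 1 → fail=18;  out ∅∪∅=∅
  n16('bccaa'): parent n15 fail=8; on 'a' 8 → fail=9;  out ∅∪∅=∅
  n11('ccaabb'): parent n10 fail=18; on 'b' 18 → fail=19;  out {1}∪{3,4}={1,3,4}
  n17('bccaab'): parent n16 fail=9; on 'b' 9 → fail=10;  out {2}∪∅={2}

Text stream:
i=0 'b': node 0→12
i=1 'b': node 12→20  emit P4@[0:1]
i=2 'a': node 20→1 (fail-walked)
i=3 'b': node 1→18
i=4 'b': node 18→19  emit P3@[2:4],P4@[3:4]
i=5 'b': node 19→20 (fail-walked)  emit P4@[4:5]
i=6 'c': node 20→13 (fail-walked)
i=7 'c': node 13→14
i=8 'a': node 14→15
i=9 'a': node 15→16
i=10 'b': node 16→17  emit P2@[5:10]
i=11 'b': node 17→11 (fail-walked)  emit P1@[6:11],P3@[9:11],P4@[10:11]
i=12 'b': node 11→20 (fail-walked)  emit P4@[11:12]
i=13 'b': node 20→20 (fail-walked)  emit P4@[12:13]
i=14 'b': node 20→20 (fail-walked)  emit P4@[13:14]
i=15 'a': node 20→1 (fail-walked)
i=16 'c': node 1→2
i=17 'c': node 2→7 (fail-walked)
i=18 'a': node 7→8
i=19 'a': node 8→9
i=20 'b': node 9→10
i=21 'b': node 10→11  emit P1@[16:21],P3@[19:21],P4@[20:21]
i=22 'c': node 11→13 (fail-walked)
i=23 'c': node 13→14
i=24 'a': node 14→15
i=25 'a': node 15→16
i=26 'b': node 16→17  emit P2@[21:26]
i=27 'b': node 17→11 (fail-walked)  emit P1@[22:27],P3@[25:27],P4@[26:27]
i=28 'c': node 11→13 (fail-walked)
i=29 'a': node 13→1 (fail-walked)
i=30 'c': node 1→2
i=31 'b': node 2→3
i=32 'a': node 3→4
i=33 'b': node 4→5  emit P0@[29:33]
i=34 'c': node 5→13 (fail-walked)
i=35 'c': node 13→14
i=36 'c': node 14→7 (fail-walked)
i=37 'b': node 7→12 (fail-walked)
i=38 'a': node 12→1 (fail-walked)
i=39 'a': node 1→1 (fail-walked)
i=40 'c': node 1→2
i=41 'c': node 2→7 (fail-walked)
i=42 'c': node 7→7 (fail-walked)
i=43 'a': node 7→8
i=44 'c': node 8→2 (fail-walked)
i=45 'b': node 2→3
i=46 'a': node 3→4
i=47 'b': node 4→5  emit P0@[43:47]
i=48 'b': node 5→19 (fail-walked)  emit P3@[46:48],P4@[47:48]
i=49 'c': node 19→13 (fail-walked)
i=50 'c': node 13→14
i=51 'a': node 14→15
i=52 'a': node 15→16
i=53 'b': node 16→17  emit P2@[48:53]
i=54 'b': node 17→11 (fail-walked)  emit P1@[49:54],P3@[52:54],P4@[53:54]
i=55 'a': node 11→1 (fail-walked)
i=56 'a': node 1→1 (fail-walked)
i=57 'b': node 1→18
i=58 'b': node 18→19  emit P3@[56:58],P4@[57:58]
i=59 'a': node 19→1 (fail-walked)
i=60 'a': node 1→1 (fail-walked)
i=61 'b': node 1→18
i=62 'c': node 18→13 (fail-walked)
i=63 'a': node 13→1 (fail-walked)
i=64 'a': node 1→1 (fail-walked)
i=65 'a': node 1→1 (fail-walked)

Result: [[1,4],[4,3],[4,4],[5,4],[10,2],[11,1],[11,3],[11,4],[12,4],[13,4],[14,4],[21,1],[21,3],[21,4],[26,2],[27,1],[27,3],[27,4],[33,0],[47,0],[48,3],[48,4],[53,2],[54,1],[54,3],[54,4],[58,3],[58,4]]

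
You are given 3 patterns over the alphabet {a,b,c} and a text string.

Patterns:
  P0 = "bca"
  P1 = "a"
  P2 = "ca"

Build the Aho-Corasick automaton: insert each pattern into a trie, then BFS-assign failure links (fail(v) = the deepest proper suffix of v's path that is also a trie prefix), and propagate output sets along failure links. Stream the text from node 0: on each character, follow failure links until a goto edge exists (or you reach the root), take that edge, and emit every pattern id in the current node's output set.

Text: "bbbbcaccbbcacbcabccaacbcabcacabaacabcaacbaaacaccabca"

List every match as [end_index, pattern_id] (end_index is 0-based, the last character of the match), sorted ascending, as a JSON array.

Build:
Trie (insert patterns):
  0='ε' goto a→4 b→1 c→5
  1='b' goto c→2
  2='bc' goto a→3
  3='bca' goto ·  ←P0
  4='a' goto ·  ←P1
  5='c' goto a→6
  6='ca' goto ·  ←P2

Failure links (BFS by depth):
  fail(1) 'b': from fail(0)=0 chase 'b': 0 ⇒ 0;  out=∅∪out(0)=∅
  fail(4) 'a': from fail(0)=0 chase 'a': 0 ⇒ 0;  out={1}∪out(0)={1}
  fail(5) 'c': from fail(0)=0 chase 'c': 0 ⇒ 0;  out=∅∪out(0)=∅
  fail(2) 'bc': from fail(1)=0 chase 'c': 0 ⇒ 5;  out=∅∪out(5)=∅
  fail(6) 'ca': from fail(5)=0 chase 'a': 0 ⇒ 4;  out={2}∪out(4)={1,2}
  fail(3) 'bca': from fail(2)=5 chase 'a': 5 ⇒ 6;  out={0}∪out(6)={0,1,2}

Text stream:
[0] read 'b'  n0⇒n1
[1] read 'b'  n1⇒n1 (fail-walked)
[2] read 'b'  n1⇒n1 (fail-walked)
[3] read 'b'  n1⇒n1 (fail-walked)
[4] read 'c'  n1⇒n2
[5] read 'a'  n2⇒n3  → match P0@[3:5],P1@[5:5],P2@[4:5]
[6] read 'c'  n3⇒n5 (fail-walked)
[7] read 'c'  n5⇒n5 (fail-walked)
[8] read 'b'  n5⇒n1 (fail-walked)
[9] read 'b'  n1⇒n1 (fail-walked)
[10] read 'c'  n1⇒n2
[11] read 'a'  n2⇒n3  → match P0@[9:11],P1@[11:11],P2@[10:11]
[12] read 'c'  n3⇒n5 (fail-walked)
[13] read 'b'  n5⇒n1 (fail-walked)
[14] read 'c'  n1⇒n2
[15] read 'a'  n2⇒n3  → match P0@[13:15],P1@[15:15],P2@[14:15]
[16] read 'b'  n3⇒n1 (fail-walked)
[17] read 'c'  n1⇒n2
[18] read 'c'  n2⇒n5 (fail-walked)
[19] read 'a'  n5⇒n6  → match P1@[19:19],P2@[18:19]
[20] read 'a'  n6⇒n4 (fail-walked)  → match P1@[20:20]
[21] read 'c'  n4⇒n5 (fail-walked)
[22] read 'b'  n5⇒n1 (fail-walked)
[23] read 'c'  n1⇒n2
[24] read 'a'  n2⇒n3  → match P0@[22:24],P1@[24:24],P2@[23:24]
[25] read 'b'  n3⇒n1 (fail-walked)
[26] read 'c'  n1⇒n2
[27] read 'a'  n2⇒n3  → match P0@[25:27],P1@[27:27],P2@[26:27]
[28] read 'c'  n3⇒n5 (fail-walked)
[29] read 'a'  n5⇒n6  → match P1@[29:29],P2@[28:29]
[30] read 'b'  n6⇒n1 (fail-walked)
[31] read 'a'  n1⇒n4 (fail-walked)  → match P1@[31:31]
[32] read 'a'  n4⇒n4 (fail-walked)  → match P1@[32:32]
[33] read 'c'  n4⇒n5 (fail-walked)
[34] read 'a'  n5⇒n6  → match P1@[34:34],P2@[33:34]
[35] read 'b'  n6⇒n1 (fail-walked)
[36] read 'c'  n1⇒n2
[37] read 'a'  n2⇒n3  → match P0@[35:37],P1@[37:37],P2@[36:37]
[38] read 'a'  n3⇒n4 (fail-walked)  → match P1@[38:38]
[39] read 'c'  n4⇒n5 (fail-walked)
[40] read 'b'  n5⇒n1 (fail-walked)
[41] read 'a'  n1⇒n4 (fail-walked)  → match P1@[41:41]
[42] read 'a'  n4⇒n4 (fail-walked)  → match P1@[42:42]
[43] read 'a'  n4⇒n4 (fail-walked)  → match P1@[43:43]
[44] read 'c'  n4⇒n5 (fail-walked)
[45] read 'a'  n5⇒n6  → match P1@[45:45],P2@[44:45]
[46] read 'c'  n6⇒n5 (fail-walked)
[47] read 'c'  n5⇒n5 (fail-walked)
[48] read 'a'  n5⇒n6  → match P1@[48:48],P2@[47:48]
[49] read 'b'  n6⇒n1 (fail-walked)
[50] read 'c'  n1⇒n2
[51] read 'a'  n2⇒n3  → match P0@[49:51],P1@[51:51],P2@[50:51]

All matches (sorted): [[5,0],[5,1],[5,2],[11,0],[11,1],[11,2],[15,0],[15,1],[15,2],[19,1],[19,2],[20,1],[24,0],[24,1],[24,2],[27,0],[27,1],[27,2],[29,1],[29,2],[31,1],[32,1],[34,1],[34,2],[37,0],[37,1],[37,2],[38,1],[41,1],[42,1],[43,1],[45,1],[45,2],[48,1],[48,2],[51,0],[51,1],[51,2]]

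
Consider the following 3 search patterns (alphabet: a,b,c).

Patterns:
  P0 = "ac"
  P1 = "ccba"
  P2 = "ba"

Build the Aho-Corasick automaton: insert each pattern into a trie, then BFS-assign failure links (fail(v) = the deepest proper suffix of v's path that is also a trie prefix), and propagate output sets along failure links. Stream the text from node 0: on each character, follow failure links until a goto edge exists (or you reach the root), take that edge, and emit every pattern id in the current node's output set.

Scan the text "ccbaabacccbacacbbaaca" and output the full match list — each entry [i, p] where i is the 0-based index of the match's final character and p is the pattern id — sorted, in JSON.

Build:
Trie nodes:
  0='ε' goto a→1 b→7 c→3
  1='a' goto c→2
  2='ac' goto ·  ←P0
  3='c' goto c→4
  4='cc' goto b→5
  5='ccb' goto a→6
  6='ccba' goto ·  ←P1
  7='b' goto a→8
  8='ba' goto ·  ←P2

Failure links (BFS by depth):
  n1('a'): parent n0 fail=0; on 'a' 0 → fail=0;  out ∅∪∅=∅
  n3('c'): parent n0 fail=0; on 'c' 0 → fail=0;  out ∅∪∅=∅
  n7('b'): parent n0 fail=0; on 'b' 0 → fail=0;  out ∅∪∅=∅
  n2('ac'): parent n1 fail=0; on 'c' 0 → fail=3;  out {0}∪∅={0}
  n4('cc'): parent n3 fail=0; on 'c' 0 → fail=3;  out ∅∪∅=∅
  n8('ba'): parent n7 fail=0; on 'a' 0 → fail=1;  out {2}∪∅={2}
  n5('ccb'): parent n4 fail=3; on 'b' 3→0 → fail=7;  out ∅∪∅=∅
  n6('ccba'): parent n5 fail=7; on 'a' 7 → fail=8;  out {1}∪{2}={1,2}

Scan:
i=0 'c': node 0→3
i=1 'c': node 3→4
i=2 'b': node 4→5
i=3 'a': node 5→6  ** P1@[0:3],P2@[2:3]
i=4 'a': node 6→1 (via fail)
i=5 'b': node 1→7 (via fail)
i=6 'a': node 7→8  ** P2@[5:6]
i=7 'c': node 8→2 (via fail)  ** P0@[6:7]
i=8 'c': node 2→4 (via fail)
i=9 'c': node 4→4 (via fail)
i=10 'b': node 4→5
i=11 'a': node 5→6  ** P1@[8:11],P2@[10:11]
i=12 'c': node 6→2 (via fail)  ** P0@[11:12]
i=13 'a': node 2→1 (via fail)
i=14 'c': node 1→2  ** P0@[13:14]
i=15 'b': node 2→7 (via fail)
i=16 'b': node 7→7 (via fail)
i=17 'a': node 7→8  ** P2@[16:17]
i=18 'a': node 8→1 (via fail)
i=19 'c': node 1→2  ** P0@[18:19]
i=20 'a': node 2→1 (via fail)

Matches: [[3,1],[3,2],[6,2],[7,0],[11,1],[11,2],[12,0],[14,0],[17,2],[19,0]]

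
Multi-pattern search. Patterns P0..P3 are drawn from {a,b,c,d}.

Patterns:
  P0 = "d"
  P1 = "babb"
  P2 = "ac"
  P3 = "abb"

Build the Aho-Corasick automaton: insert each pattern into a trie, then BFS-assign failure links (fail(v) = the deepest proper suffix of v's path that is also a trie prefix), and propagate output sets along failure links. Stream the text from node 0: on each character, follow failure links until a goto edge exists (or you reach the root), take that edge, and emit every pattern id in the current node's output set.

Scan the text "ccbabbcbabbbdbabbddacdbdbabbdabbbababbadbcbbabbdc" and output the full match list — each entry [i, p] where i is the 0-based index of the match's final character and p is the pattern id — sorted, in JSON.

Construct AC machine:
Trie nodes:
  0='ε' goto a→6 b→2 d→1
  1='d' goto ·  [P0 ends]
  2='b' goto a→3
  3='ba' goto b→4
  4='bab' goto b→5
  5='babb' goto ·  [P1 ends]
  6='a' goto b→8 c→7
  7='ac' goto ·  [P2 ends]
  8='ab' goto b→9
  9='abb' goto ·  [P3 ends]

BFS fail/out derivation:
  n1('d'): parent n0 fail=0; on 'd' 0 → fail=0;  out {0}∪∅={0}
  n2('b'): parent n0 fail=0; on 'b' 0 → fail=0;  out ∅∪∅=∅
  n6('a'): parent n0 fail=0; on 'a' 0 → fail=0;  out ∅∪∅=∅
  n3('ba'): parent n2 fail=0; on 'a' 0 → fail=6;  out ∅∪∅=∅
  n7('ac'): parent n6 fail=0; on 'c' 0 → fail=0;  out {2}∪∅={2}
  n8('ab'): parent n6 fail=0; on 'b' 0 → fail=2;  out ∅∪∅=∅
  n4('bab'): parent n3 fail=6; on 'b' 6 → fail=8;  out ∅∪∅=∅
  n9('abb'): parent n8 fail=2; on 'b' 2→0 → fail=2;  out {3}∪∅={3}
  n5('babb'): parent n4 fail=8; on 'b' 8 → fail=9;  out {1}∪{3}={1,3}

Text stream:
pos 0 'c': at 0
pos 1 'c': at 0
pos 2 'b': at 2
pos 3 'a': at 3
pos 4 'b': at 4
pos 5 'b': at 5  emit P1@[2:5],P3@[3:5]
pos 6 'c': at 0 ·f
pos 7 'b': at 2
pos 8 'a': at 3
pos 9 'b': at 4
pos 10 'b': at 5  emit P1@[7:10],P3@[8:10]
pos 11 'b': at 2 ·f
pos 12 'd': at 1 ·f  emit P0@[12:12]
pos 13 'b': at 2 ·f
pos 14 'a': at 3
pos 15 'b': at 4
pos 16 'b': at 5  emit P1@[13:16],P3@[14:16]
pos 17 'd': at 1 ·f  emit P0@[17:17]
pos 18 'd': at 1 ·f  emit P0@[18:18]
pos 19 'a': at 6 ·f
pos 20 'c': at 7  emit P2@[19:20]
pos 21 'd': at 1 ·f  emit P0@[21:21]
pos 22 'b': at 2 ·f
pos 23 'd': at 1 ·f  emit P0@[23:23]
pos 24 'b': at 2 ·f
pos 25 'a': at 3
pos 26 'b': at 4
pos 27 'b': at 5  emit P1@[24:27],P3@[25:27]
pos 28 'd': at 1 ·f  emit P0@[28:28]
pos 29 'a': at 6 ·f
pos 30 'b': at 8
pos 31 'b': at 9  emit P3@[29:31]
pos 32 'b': at 2 ·f
pos 33 'a': at 3
pos 34 'b': at 4
pos 35 'a': at 3 ·f
pos 36 'b': at 4
pos 37 'b': at 5  emit P1@[34:37],P3@[35:37]
pos 38 'a': at 3 ·f
pos 39 'd': at 1 ·f  emit P0@[39:39]
pos 40 'b': at 2 ·f
pos 41 'c': at 0 ·f
pos 42 'b': at 2
pos 43 'b': at 2 ·f
pos 44 'a': at 3
pos 45 'b': at 4
pos 46 'b': at 5  emit P1@[43:46],P3@[44:46]
pos 47 'd': at 1 ·f  emit P0@[47:47]
pos 48 'c': at 0 ·f

All matches (sorted): [[5,1],[5,3],[10,1],[10,3],[12,0],[16,1],[16,3],[17,0],[18,0],[20,2],[21,0],[23,0],[27,1],[27,3],[28,0],[31,3],[37,1],[37,3],[39,0],[46,1],[46,3],[47,0]]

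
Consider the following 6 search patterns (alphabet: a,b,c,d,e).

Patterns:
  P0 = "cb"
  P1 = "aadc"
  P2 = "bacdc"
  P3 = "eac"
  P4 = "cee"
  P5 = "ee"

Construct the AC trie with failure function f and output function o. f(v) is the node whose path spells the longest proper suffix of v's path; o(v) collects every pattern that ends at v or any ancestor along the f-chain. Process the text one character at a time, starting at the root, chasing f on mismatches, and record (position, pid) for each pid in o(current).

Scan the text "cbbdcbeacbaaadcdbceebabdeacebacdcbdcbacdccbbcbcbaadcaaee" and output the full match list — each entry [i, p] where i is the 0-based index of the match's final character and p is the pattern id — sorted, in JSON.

Build automaton:
Trie (insert patterns):
  n0 'ε': a→3 b→7 c→1 e→12
  n1 'c': b→2 e→15
  n2 'cb': ·  ←P0
  n3 'a': a→4
  n4 'aa': d→5
  n5 'aad': c→6
  n6 'aadc': ·  ←P1
  n7 'b': a→8
  n8 'ba': c→9
  n9 'bac': d→10
  n10 'bacd': c→11
  n11 'bacdc': ·  ←P2
  n12 'e': a→13 e→17
  n13 'ea': c→14
  n14 'eac': ·  ←P3
  n15 'ce': e→16
  n16 'cee': ·  ←P4
  n17 'ee': ·  ←P5

Failure links (BFS by depth):
  n1('c'): parent n0 fail=0; on 'c' 0 → fail=0;  out ∅∪∅=∅
  n3('a'): parent n0 fail=0; on 'a' 0 → fail=0;  out ∅∪∅=∅
  n7('b'): parent n0 fail=0; on 'b' 0 → fail=0;  out ∅∪∅=∅
  n12('e'): parent n0 fail=0; on 'e' 0 → fail=0;  out ∅∪∅=∅
  n2('cb'): parent n1 fail=0; on 'b' 0 → fail=7;  out {0}∪∅={0}
  n4('aa'): parent n3 fail=0; on 'a' 0 → fail=3;  out ∅∪∅=∅
  n8('ba'): parent n7 fail=0; on 'a' 0 → fail=3;  out ∅∪∅=∅
  n13('ea'): parent n12 fail=0; on 'a' 0 → fail=3;  out ∅∪∅=∅
  n15('ce'): parent n1 fail=0; on 'e' 0 → fail=12;  out ∅∪∅=∅
  n17('ee'): parent n12 fail=0; on 'e' 0 → fail=12;  out {5}∪∅={5}
  n5('aad'): parent n4 fail=3; on 'd' 3→0 → fail=0;  out ∅∪∅=∅
  n9('bac'): parent n8 fail=3; on 'c' 3→0 → fail=1;  out ∅∪∅=∅
  n14('eac'): parent n13 fail=3; on 'c' 3→0 → fail=1;  out {3}∪∅={3}
  n16('cee'): parent n15 fail=12; on 'e' 12 → fail=17;  out {4}∪{5}={4,5}
  n6('aadc'): parent n5 fail=0; on 'c' 0 → fail=1;  out {1}∪∅={1}
  n10('bacd'): parent n9 fail=1; on 'd' 1→0 → fail=0;  out ∅∪∅=∅
  n11('bacdc'): parent n10 fail=0; on 'c' 0 → fail=1;  out {2}∪∅={2}

Run:
i=0 'c': node 0→1
i=1 'b': node 1→2  emit P0@[0:1]
i=2 'b': node 2→7 ·f
i=3 'd': node 7→0 ·f
i=4 'c': node 0→1
i=5 'b': node 1→2  emit P0@[4:5]
i=6 'e': node 2→12 ·f
i=7 'a': node 12→13
i=8 'c': node 13→14  emit P3@[6:8]
i=9 'b': node 14→2 ·f  emit P0@[8:9]
i=10 'a': node 2→8 ·f
i=11 'a': node 8→4 ·f
i=12 'a': node 4→4 ·f
i=13 'd': node 4→5
i=14 'c': node 5→6  emit P1@[11:14]
i=15 'd': node 6→0 ·f
i=16 'b': node 0→7
i=17 'c': node 7→1 ·f
i=18 'e': node 1→15
i=19 'e': node 15→16  emit P4@[17:19],P5@[18:19]
i=20 'b': node 16→7 ·f
i=21 'a': node 7→8
i=22 'b': node 8→7 ·f
i=23 'd': node 7→0 ·f
i=24 'e': node 0→12
i=25 'a': node 12→13
i=26 'c': node 13→14  emit P3@[24:26]
i=27 'e': node 14→15 ·f
i=28 'b': node 15→7 ·f
i=29 'a': node 7→8
i=30 'c': node 8→9
i=31 'd': node 9→10
i=32 'c': node 10→11  emit P2@[28:32]
i=33 'b': node 11→2 ·f  emit P0@[32:33]
i=34 'd': node 2→0 ·f
i=35 'c': node 0→1
i=36 'b': node 1→2  emit P0@[35:36]
i=37 'a': node 2→8 ·f
i=38 'c': node 8→9
i=39 'd': node 9→10
i=40 'c': node 10→11  emit P2@[36:40]
i=41 'c': node 11→1 ·f
i=42 'b': node 1→2  emit P0@[41:42]
i=43 'b': node 2→7 ·f
i=44 'c': node 7→1 ·f
i=45 'b': node 1→2  emit P0@[44:45]
i=46 'c': node 2→1 ·f
i=47 'b': node 1→2  emit P0@[46:47]
i=48 'a': node 2→8 ·f
i=49 'a': node 8→4 ·f
i=50 'd': node 4→5
i=51 'c': node 5→6  emit P1@[48:51]
i=52 'a': node 6→3 ·f
i=53 'a': node 3→4
i=54 'e': node 4→12 ·f
i=55 'e': node 12→17  emit P5@[54:55]

Result: [[1,0],[5,0],[8,3],[9,0],[14,1],[19,4],[19,5],[26,3],[32,2],[33,0],[36,0],[40,2],[42,0],[45,0],[47,0],[51,1],[55,5]]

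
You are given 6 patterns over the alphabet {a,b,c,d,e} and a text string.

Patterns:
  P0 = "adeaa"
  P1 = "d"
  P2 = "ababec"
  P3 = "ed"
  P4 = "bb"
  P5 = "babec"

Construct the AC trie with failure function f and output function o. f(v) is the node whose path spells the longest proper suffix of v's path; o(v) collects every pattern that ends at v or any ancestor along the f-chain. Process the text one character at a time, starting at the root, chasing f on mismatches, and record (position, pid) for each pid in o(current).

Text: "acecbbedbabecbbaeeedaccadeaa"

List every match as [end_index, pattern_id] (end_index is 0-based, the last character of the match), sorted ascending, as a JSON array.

Build automaton:
Trie (insert patterns):
  n0 'ε': a→1 b→14 d→6 e→12
  n1 'a': b→7 d→2
  n2 'ad': e→3
  n3 'ade': a→4
  n4 'adea': a→5
  n5 'adeaa': ·  ←P0
  n6 'd': ·  ←P1
  n7 'ab': a→8
  n8 'aba': b→9
  n9 'abab': e→10
  n10 'ababe': c→11
  n11 'ababec': ·  ←P2
  n12 'e': d→13
  n13 'ed': ·  ←P3
  n14 'b': a→16 b→15
  n15 'bb': ·  ←P4
  n16 'ba': b→17
  n17 'bab': e→18
  n18 'babe': c→19
  n19 'babec': ·  ←P5

BFS fail/out derivation:
  fail(1) 'a': from fail(0)=0 chase 'a': 0 ⇒ 0;  out=∅∪out(0)=∅
  fail(6) 'd': from fail(0)=0 chase 'd': 0 ⇒ 0;  out={1}∪out(0)={1}
  fail(12) 'e': from fail(0)=0 chase 'e': 0 ⇒ 0;  out=∅∪out(0)=∅
  fail(14) 'b': from fail(0)=0 chase 'b': 0 ⇒ 0;  out=∅∪out(0)=∅
  fail(2) 'ad': from fail(1)=0 chase 'd': 0 ⇒ 6;  out=∅∪out(6)={1}
  fail(7) 'ab': from fail(1)=0 chase 'b': 0 ⇒ 14;  out=∅∪out(14)=∅
  fail(13) 'ed': from fail(12)=0 chase 'd': 0 ⇒ 6;  out={3}∪out(6)={1,3}
  fail(15) 'bb': from fail(14)=0 chase 'b': 0 ⇒ 14;  out={4}∪out(14)={4}
  fail(16) 'ba': from fail(14)=0 chase 'a': 0 ⇒ 1;  out=∅∪out(1)=∅
  fail(3) 'ade': from fail(2)=6 chase 'e': 6→0 ⇒ 12;  out=∅∪out(12)=∅
  fail(8) 'aba': from fail(7)=14 chase 'a': 14 ⇒ 16;  out=∅∪out(16)=∅
  fail(17) 'bab': from fail(16)=1 chase 'b': 1 ⇒ 7;  out=∅∪out(7)=∅
  fail(4) 'adea': from fail(3)=12 chase 'a': 12→0 ⇒ 1;  out=∅∪out(1)=∅
  fail(9) 'abab': from fail(8)=16 chase 'b': 16 ⇒ 17;  out=∅∪out(17)=∅
  fail(18) 'babe': from fail(17)=7 chase 'e': 7→14→0 ⇒ 12;  out=∅∪out(12)=∅
  fail(5) 'adeaa': from fail(4)=1 chase 'a': 1→0 ⇒ 1;  out={0}∪out(1)={0}
  fail(10) 'ababe': from fail(9)=17 chase 'e': 17 ⇒ 18;  out=∅∪out(18)=∅
  fail(19) 'babec': from fail(18)=12 chase 'c': 12→0 ⇒ 0;  out={5}∪out(0)={5}
  fail(11) 'ababec': from fail(10)=18 chase 'c': 18 ⇒ 19;  out={2}∪out(19)={2,5}

Text stream:
pos 0 'a': at 1
pos 1 'c': at 0 (fail-walked)
pos 2 'e': at 12
pos 3 'c': at 0 (fail-walked)
pos 4 'b': at 14
pos 5 'b': at 15  ** P4@[4:5]
pos 6 'e': at 12 (fail-walked)
pos 7 'd': at 13  ** P1@[7:7],P3@[6:7]
pos 8 'b': at 14 (fail-walked)
pos 9 'a': at 16
pos 10 'b': at 17
pos 11 'e': at 18
pos 12 'c': at 19  ** P5@[8:12]
pos 13 'b': at 14 (fail-walked)
pos 14 'b': at 15  ** P4@[13:14]
pos 15 'a': at 16 (fail-walked)
pos 16 'e': at 12 (fail-walked)
pos 17 'e': at 12 (fail-walked)
pos 18 'e': at 12 (fail-walked)
pos 19 'd': at 13  ** P1@[19:19],P3@[18:19]
pos 20 'a': at 1 (fail-walked)
pos 21 'c': at 0 (fail-walked)
pos 22 'c': at 0
pos 23 'a': at 1
pos 24 'd': at 2  ** P1@[24:24]
pos 25 'e': at 3
pos 26 'a': at 4
pos 27 'a': at 5  ** P0@[23:27]

All matches (sorted): [[5,4],[7,1],[7,3],[12,5],[14,4],[19,1],[19,3],[24,1],[27,0]]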